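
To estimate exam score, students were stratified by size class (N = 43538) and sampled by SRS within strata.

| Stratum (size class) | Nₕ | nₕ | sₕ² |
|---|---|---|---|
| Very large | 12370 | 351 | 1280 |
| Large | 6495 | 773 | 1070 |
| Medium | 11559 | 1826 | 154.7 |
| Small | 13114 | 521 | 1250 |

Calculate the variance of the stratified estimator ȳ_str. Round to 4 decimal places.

Var(ȳ_str) = Σₕ Wₕ²(1 − fₕ)sₕ²/nₕ with Wₕ = Nₕ/N, N = 43538.
Very large: Wₕ = 0.28411962; term = 0.28411962²·(1 − 0.02837510)·1280/351 = 0.28602496.
Large: Wₕ = 0.14918003; term = 0.14918003²·(1 − 0.11901463)·1070/773 = 0.027139031.
Medium: Wₕ = 0.26549221; term = 0.26549221²·(1 − 0.15797214)·154.7/1826 = 0.0050282814.
Small: Wₕ = 0.30120814; term = 0.30120814²·(1 − 0.03972853)·1250/521 = 0.20902572.
Sum = 0.52721799.

0.5272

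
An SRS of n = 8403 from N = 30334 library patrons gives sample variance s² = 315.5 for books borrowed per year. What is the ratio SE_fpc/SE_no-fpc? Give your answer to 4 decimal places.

0.8503

f = n/N = 8403/30334 = 0.27701589.
SE_no-fpc = √(s²/n) = 0.1937682; SE_fpc = √((1−f)s²/n) = 0.16475814.
Ratio = √(1−f) = 0.85028472.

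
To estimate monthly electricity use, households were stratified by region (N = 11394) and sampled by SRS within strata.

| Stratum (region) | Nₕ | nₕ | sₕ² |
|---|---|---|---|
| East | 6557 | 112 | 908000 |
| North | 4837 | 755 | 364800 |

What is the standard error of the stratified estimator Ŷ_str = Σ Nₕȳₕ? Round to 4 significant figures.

593400

Var(Ŷ_str) = Σₕ Nₕ²(1 − fₕ)sₕ²/nₕ.
East: 6557²·(1 − 112/6557)·908000/112 = 3.4260676 × 10^11.
North: 4837²·(1 − 755/4837)·364800/755 = 9.5401887 × 10^9.
Sum = 3.5214695 × 10^11.
SE = √(3.5214695 × 10^11) = 593400.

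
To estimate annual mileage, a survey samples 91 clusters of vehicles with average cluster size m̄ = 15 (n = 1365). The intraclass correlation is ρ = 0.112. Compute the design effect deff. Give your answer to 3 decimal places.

deff = 1 + (15 − 1)·0.112 = 1 + 1.568 = 2.568.

2.568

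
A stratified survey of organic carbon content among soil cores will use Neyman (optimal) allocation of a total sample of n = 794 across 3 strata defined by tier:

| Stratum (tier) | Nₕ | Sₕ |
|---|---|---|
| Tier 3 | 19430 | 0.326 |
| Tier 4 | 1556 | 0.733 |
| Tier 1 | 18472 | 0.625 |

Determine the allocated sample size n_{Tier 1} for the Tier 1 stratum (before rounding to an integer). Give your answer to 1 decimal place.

482.0

Neyman allocation: nₕ = n·NₕSₕ / Σⱼ NⱼSⱼ.
Σ NⱼSⱼ = 19430·0.326 + 1556·0.733 + 18472·0.625 = 19019.728.
n_{Tier 1} = 794·18472·0.625 / 19019.728 = 482.0.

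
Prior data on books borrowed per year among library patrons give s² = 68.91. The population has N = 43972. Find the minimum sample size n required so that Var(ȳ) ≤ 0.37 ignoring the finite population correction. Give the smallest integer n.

187

Without fpc, n₀ = s²/D = 68.91/0.37 = 186.2432.
Rounding up, n = 187.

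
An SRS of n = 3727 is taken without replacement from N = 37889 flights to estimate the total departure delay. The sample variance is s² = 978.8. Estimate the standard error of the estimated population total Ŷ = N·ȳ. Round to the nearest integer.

Var(Ŷ) = N²·Var(ȳ) = N²·(1 − n/N)·s²/n.
f = 3727/37889 = 0.09836628; Var(ȳ) = 0.90163372·978.8/3727 = 0.23679074.
Var(Ŷ) = 37889² · 0.23679074 = 3.3993118 × 10^8.
SE(Ŷ) = √(3.3993118 × 10^8) = 18437.

18437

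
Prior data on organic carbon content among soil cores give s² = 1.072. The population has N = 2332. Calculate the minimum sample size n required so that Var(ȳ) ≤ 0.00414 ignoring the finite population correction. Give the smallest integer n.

Without fpc, n₀ = s²/D = 1.072/0.00414 = 258.9372.
Rounding up, n = 259.

259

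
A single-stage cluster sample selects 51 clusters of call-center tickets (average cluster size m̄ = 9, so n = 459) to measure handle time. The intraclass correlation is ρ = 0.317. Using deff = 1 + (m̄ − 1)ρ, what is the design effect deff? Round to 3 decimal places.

3.536

deff = 1 + (9 − 1)·0.317 = 1 + 2.536 = 3.536.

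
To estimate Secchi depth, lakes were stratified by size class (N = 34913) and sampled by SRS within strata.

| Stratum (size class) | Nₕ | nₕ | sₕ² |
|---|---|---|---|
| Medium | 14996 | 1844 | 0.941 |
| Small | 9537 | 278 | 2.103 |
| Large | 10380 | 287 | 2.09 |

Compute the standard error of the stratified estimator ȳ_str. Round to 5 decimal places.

Var(ȳ_str) = Σₕ Wₕ²(1 − fₕ)sₕ²/nₕ with Wₕ = Nₕ/N, N = 34913.
Medium: Wₕ = 0.42952482; term = 0.42952482²·(1 − 0.12296612)·0.941/1844 = 8.256987 × 10^-5.
Small: Wₕ = 0.27316472; term = 0.27316472²·(1 − 0.02914963)·2.103/278 = 5.4801949 × 10^-4.
Large: Wₕ = 0.29731046; term = 0.29731046²·(1 − 0.02764933)·2.09/287 = 6.2590393 × 10^-4.
Sum = 0.0012564933.
SE = √(0.0012564933) = 0.03545.

0.03545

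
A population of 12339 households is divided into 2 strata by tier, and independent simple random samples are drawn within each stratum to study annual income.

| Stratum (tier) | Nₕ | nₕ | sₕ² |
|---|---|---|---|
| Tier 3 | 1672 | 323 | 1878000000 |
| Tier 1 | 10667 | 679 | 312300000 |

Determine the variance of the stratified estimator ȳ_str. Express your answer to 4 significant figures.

Var(ȳ_str) = Σₕ Wₕ²(1 − fₕ)sₕ²/nₕ with Wₕ = Nₕ/N, N = 12339.
Tier 3: Wₕ = 0.13550531; term = 0.13550531²·(1 − 0.19318182)·1878000000/323 = 86135.338.
Tier 1: Wₕ = 0.86449469; term = 0.86449469²·(1 − 0.06365426)·312300000/679 = 321857.11.
Sum = 407992.45.

408000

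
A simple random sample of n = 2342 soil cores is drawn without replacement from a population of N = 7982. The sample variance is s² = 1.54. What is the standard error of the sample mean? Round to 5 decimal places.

Under SRS without replacement, Var(ȳ) = (1 − f)·s²/n with f = n/N = 2342/7982 = 0.29341017.
Var(ȳ) = (1 − 0.29341017)·1.54/2342 = 0.70658983·6.5755764 × 10^-4 = 4.6462354 × 10^-4.
SE(ȳ) = √(4.6462354 × 10^-4) = 0.02156.

0.02156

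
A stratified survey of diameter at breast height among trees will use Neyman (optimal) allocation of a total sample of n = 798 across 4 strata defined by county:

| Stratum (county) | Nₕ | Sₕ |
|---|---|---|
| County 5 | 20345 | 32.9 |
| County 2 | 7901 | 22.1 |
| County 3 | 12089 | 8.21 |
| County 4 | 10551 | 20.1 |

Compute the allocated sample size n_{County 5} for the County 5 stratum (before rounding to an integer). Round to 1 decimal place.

462.3

Neyman allocation: nₕ = n·NₕSₕ / Σⱼ NⱼSⱼ.
Σ NⱼSⱼ = 20345·32.9 + 7901·22.1 + 12089·8.21 + 10551·20.1 = 1.1552884 × 10^6.
n_{County 5} = 798·20345·32.9 / (1.1552884 × 10^6) = 462.3.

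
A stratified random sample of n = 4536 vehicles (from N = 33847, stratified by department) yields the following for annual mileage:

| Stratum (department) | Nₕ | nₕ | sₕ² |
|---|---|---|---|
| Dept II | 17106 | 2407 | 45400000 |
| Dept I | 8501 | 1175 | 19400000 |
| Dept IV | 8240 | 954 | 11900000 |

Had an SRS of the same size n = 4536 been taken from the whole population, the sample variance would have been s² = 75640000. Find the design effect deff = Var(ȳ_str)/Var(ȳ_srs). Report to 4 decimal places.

0.3941

Var(ȳ_str) = Σ Wₕ²(1−fₕ)sₕ²/nₕ with Wₕ = Nₕ/33847:
  Dept II: (17106/33847)²·(1−2407/17106)·45400000/2407 = 4139.7647
  Dept I: (8501/33847)²·(1−1175/8501)·19400000/1175 = 897.55368
  Dept IV: (8240/33847)²·(1−954/8240)·11900000/954 = 653.69416
  → Var(ȳ_str) = 5691.0125.
Var(ȳ_srs) = (1 − 4536/33847)·75640000/4536 = 14440.723.
deff = 5691.0125 / 14440.723 = 0.3941.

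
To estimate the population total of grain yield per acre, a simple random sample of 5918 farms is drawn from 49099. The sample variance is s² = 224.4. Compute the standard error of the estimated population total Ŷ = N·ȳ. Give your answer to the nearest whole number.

8966

Var(Ŷ) = N²·Var(ȳ) = N²·(1 − n/N)·s²/n.
f = 5918/49099 = 0.12053199; Var(ȳ) = 0.87946801·224.4/5918 = 0.033347858.
Var(Ŷ) = 49099² · 0.033347858 = 8.0392075 × 10^7.
SE(Ŷ) = √(8.0392075 × 10^7) = 8966.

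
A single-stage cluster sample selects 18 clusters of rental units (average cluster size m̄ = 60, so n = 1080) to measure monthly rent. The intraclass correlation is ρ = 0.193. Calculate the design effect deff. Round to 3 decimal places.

deff = 1 + (60 − 1)·0.193 = 1 + 11.387 = 12.387.

12.387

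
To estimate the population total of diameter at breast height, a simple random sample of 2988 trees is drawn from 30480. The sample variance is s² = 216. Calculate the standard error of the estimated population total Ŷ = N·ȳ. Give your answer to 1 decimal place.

Var(Ŷ) = N²·Var(ȳ) = N²·(1 − n/N)·s²/n.
f = 2988/30480 = 0.09803150; Var(ȳ) = 0.90196850·216/2988 = 0.065202542.
Var(Ŷ) = 30480² · 0.065202542 = 6.0575144 × 10^7.
SE(Ŷ) = √(6.0575144 × 10^7) = 7783.0.

7783.0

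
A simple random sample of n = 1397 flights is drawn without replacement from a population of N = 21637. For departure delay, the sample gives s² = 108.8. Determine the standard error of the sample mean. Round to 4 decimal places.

Under SRS without replacement, Var(ȳ) = (1 − f)·s²/n with f = n/N = 1397/21637 = 0.06456533.
Var(ȳ) = (1 − 0.06456533)·108.8/1397 = 0.93543467·0.077881174 = 0.07285275.
SE(ȳ) = √(0.07285275) = 0.2699.

0.2699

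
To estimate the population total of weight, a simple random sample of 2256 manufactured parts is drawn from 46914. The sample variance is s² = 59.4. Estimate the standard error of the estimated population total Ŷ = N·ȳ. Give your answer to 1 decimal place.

Var(Ŷ) = N²·Var(ȳ) = N²·(1 − n/N)·s²/n.
f = 2256/46914 = 0.04808799; Var(ȳ) = 0.95191201·59.4/2256 = 0.025063641.
Var(Ŷ) = 46914² · 0.025063641 = 5.5163154 × 10^7.
SE(Ŷ) = √(5.5163154 × 10^7) = 7427.2.

7427.2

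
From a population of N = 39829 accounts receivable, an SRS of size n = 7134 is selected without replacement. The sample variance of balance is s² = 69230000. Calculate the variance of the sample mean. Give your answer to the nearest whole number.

7966

Under SRS without replacement, Var(ȳ) = (1 − f)·s²/n with f = n/N = 7134/39829 = 0.17911572.
Var(ȳ) = (1 − 0.17911572)·69230000/7134 = 0.82088428·9704.2332 = 7966.0525.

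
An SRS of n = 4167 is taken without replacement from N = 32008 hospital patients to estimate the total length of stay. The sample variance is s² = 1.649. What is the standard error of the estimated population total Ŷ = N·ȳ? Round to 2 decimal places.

Var(Ŷ) = N²·Var(ȳ) = N²·(1 − n/N)·s²/n.
f = 4167/32008 = 0.13018620; Var(ȳ) = 0.86981380·1.649/4167 = 3.4420997 × 10^-4.
Var(Ŷ) = 32008² · (3.4420997 × 10^-4) = 352647.27.
SE(Ŷ) = √(352647.27) = 593.84.

593.84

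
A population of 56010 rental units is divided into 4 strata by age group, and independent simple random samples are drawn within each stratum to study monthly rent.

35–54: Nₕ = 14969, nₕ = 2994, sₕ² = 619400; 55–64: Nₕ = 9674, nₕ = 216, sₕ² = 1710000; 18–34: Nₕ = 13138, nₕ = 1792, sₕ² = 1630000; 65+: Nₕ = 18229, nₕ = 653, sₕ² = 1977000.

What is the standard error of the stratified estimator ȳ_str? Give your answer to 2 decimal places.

24.40

Var(ȳ_str) = Σₕ Wₕ²(1 − fₕ)sₕ²/nₕ with Wₕ = Nₕ/N, N = 56010.
35–54: Wₕ = 0.26725585; term = 0.26725585²·(1 − 0.20001336)·619400/2994 = 11.821064.
55–64: Wₕ = 0.17271916; term = 0.17271916²·(1 − 0.02232789)·1710000/216 = 230.8961.
18–34: Wₕ = 0.23456526; term = 0.23456526²·(1 − 0.13639823)·1630000/1792 = 43.22057.
65+: Wₕ = 0.32545974; term = 0.32545974²·(1 − 0.03582204)·1977000/653 = 309.20409.
Sum = 595.14182.
SE = √(595.14182) = 24.40.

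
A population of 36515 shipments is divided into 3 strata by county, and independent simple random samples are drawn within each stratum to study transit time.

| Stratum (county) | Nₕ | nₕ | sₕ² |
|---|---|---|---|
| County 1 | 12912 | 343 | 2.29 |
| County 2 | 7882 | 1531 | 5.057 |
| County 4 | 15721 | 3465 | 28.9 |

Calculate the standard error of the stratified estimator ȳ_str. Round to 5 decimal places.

Var(ȳ_str) = Σₕ Wₕ²(1 − fₕ)sₕ²/nₕ with Wₕ = Nₕ/N, N = 36515.
County 1: Wₕ = 0.35360811; term = 0.35360811²·(1 − 0.02656444)·2.29/343 = 8.1263027 × 10^-4.
County 2: Wₕ = 0.21585650; term = 0.21585650²·(1 − 0.19424004)·5.057/1531 = 1.2400914 × 10^-4.
County 4: Wₕ = 0.43053540; term = 0.43053540²·(1 − 0.22040583)·28.9/3465 = 0.0012052605.
Sum = 0.0021418999.
SE = √(0.0021418999) = 0.04628.

0.04628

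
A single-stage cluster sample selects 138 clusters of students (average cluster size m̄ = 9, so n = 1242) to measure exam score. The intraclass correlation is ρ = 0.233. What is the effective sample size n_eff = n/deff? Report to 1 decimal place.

433.7

deff = 1 + (9 − 1)·0.233 = 1 + 1.864 = 2.864.
n_eff = 1242 / 2.864 = 433.7.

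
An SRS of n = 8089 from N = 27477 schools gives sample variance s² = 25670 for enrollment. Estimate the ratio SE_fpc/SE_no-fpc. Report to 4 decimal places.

0.8400

f = n/N = 8089/27477 = 0.29439167.
SE_no-fpc = √(s²/n) = 1.7814167; SE_fpc = √((1−f)s²/n) = 1.4963988.
Ratio = √(1−f) = 0.84000496.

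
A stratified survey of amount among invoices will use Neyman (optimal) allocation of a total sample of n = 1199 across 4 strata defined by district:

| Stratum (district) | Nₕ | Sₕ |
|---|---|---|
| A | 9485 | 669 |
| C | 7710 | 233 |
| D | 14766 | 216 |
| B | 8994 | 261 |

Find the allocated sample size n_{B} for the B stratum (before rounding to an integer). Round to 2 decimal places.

205.76

Neyman allocation: nₕ = n·NₕSₕ / Σⱼ NⱼSⱼ.
Σ NⱼSⱼ = 9485·669 + 7710·233 + 14766·216 + 8994·261 = 1.3678785 × 10^7.
n_{B} = 1199·8994·261 / (1.3678785 × 10^7) = 205.76.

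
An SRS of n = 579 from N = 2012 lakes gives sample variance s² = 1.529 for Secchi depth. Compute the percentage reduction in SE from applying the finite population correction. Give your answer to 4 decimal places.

f = n/N = 579/2012 = 0.28777336.
SE_no-fpc = √(s²/n) = 0.051388325; SE_fpc = √((1−f)s²/n) = 0.043368417.
Ratio = √(1−f) = 0.84393521. Reduction = 100·(1 − 0.84393521) = 15.6065%.

15.6065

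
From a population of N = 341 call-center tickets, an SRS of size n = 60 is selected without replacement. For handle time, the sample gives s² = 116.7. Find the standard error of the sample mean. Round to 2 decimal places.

1.27

Under SRS without replacement, Var(ȳ) = (1 − f)·s²/n with f = n/N = 60/341 = 0.17595308.
Var(ȳ) = (1 − 0.17595308)·116.7/60 = 0.82404692·1.945 = 1.6027713.
SE(ȳ) = √(1.6027713) = 1.27.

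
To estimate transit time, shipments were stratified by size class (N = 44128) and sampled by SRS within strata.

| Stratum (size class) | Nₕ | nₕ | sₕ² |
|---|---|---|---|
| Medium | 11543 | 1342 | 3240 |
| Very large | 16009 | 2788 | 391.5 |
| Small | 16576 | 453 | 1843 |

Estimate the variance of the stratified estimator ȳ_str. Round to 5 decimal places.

0.71963

Var(ȳ_str) = Σₕ Wₕ²(1 − fₕ)sₕ²/nₕ with Wₕ = Nₕ/N, N = 44128.
Medium: Wₕ = 0.26157995; term = 0.26157995²·(1 − 0.11626094)·3240/1342 = 0.14599079.
Very large: Wₕ = 0.36278553; term = 0.36278553²·(1 − 0.17415204)·391.5/2788 = 0.015262969.
Small: Wₕ = 0.37563452; term = 0.37563452²·(1 − 0.02732867)·1843/453 = 0.55837278.
Sum = 0.71962654.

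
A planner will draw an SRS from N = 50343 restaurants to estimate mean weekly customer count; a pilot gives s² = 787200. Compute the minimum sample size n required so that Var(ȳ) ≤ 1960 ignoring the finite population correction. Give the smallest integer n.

402

Without fpc, n₀ = s²/D = 787200/1960 = 401.6327.
Rounding up, n = 402.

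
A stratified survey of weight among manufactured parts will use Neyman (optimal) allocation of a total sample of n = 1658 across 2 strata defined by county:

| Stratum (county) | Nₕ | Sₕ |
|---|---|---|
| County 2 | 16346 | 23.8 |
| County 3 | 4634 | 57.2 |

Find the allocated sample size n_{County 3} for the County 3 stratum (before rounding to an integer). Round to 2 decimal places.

671.88

Neyman allocation: nₕ = n·NₕSₕ / Σⱼ NⱼSⱼ.
Σ NⱼSⱼ = 16346·23.8 + 4634·57.2 = 654099.6.
n_{County 3} = 1658·4634·57.2 / 654099.6 = 671.88.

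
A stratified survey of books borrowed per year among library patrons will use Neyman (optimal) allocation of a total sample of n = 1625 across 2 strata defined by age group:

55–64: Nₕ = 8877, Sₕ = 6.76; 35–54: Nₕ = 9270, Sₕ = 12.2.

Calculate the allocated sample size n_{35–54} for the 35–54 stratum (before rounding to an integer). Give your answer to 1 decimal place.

Neyman allocation: nₕ = n·NₕSₕ / Σⱼ NⱼSⱼ.
Σ NⱼSⱼ = 8877·6.76 + 9270·12.2 = 173102.52.
n_{35–54} = 1625·9270·12.2 / 173102.52 = 1061.7.

1061.7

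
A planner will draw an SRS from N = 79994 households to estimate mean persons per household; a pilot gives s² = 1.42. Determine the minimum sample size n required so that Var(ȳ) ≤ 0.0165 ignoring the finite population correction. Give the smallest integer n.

87

Without fpc, n₀ = s²/D = 1.42/0.0165 = 86.0606.
Rounding up, n = 87.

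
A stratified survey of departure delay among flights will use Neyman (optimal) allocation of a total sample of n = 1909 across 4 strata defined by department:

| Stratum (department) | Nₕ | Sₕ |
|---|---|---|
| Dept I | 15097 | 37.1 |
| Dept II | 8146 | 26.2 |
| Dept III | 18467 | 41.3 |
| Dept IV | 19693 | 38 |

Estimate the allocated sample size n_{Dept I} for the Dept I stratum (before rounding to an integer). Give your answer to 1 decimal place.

Neyman allocation: nₕ = n·NₕSₕ / Σⱼ NⱼSⱼ.
Σ NⱼSⱼ = 15097·37.1 + 8146·26.2 + 18467·41.3 + 19693·38 = 2.284545 × 10^6.
n_{Dept I} = 1909·15097·37.1 / (2.284545 × 10^6) = 468.0.

468.0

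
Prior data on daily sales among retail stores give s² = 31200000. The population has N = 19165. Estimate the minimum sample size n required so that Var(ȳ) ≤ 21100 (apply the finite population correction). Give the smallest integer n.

1373

Without fpc, n₀ = s²/D = 31200000/21100 = 1478.6730.
With fpc, (1 − n/N)·s²/n ≤ D requires n ≥ n₀/(1 + n₀/N) = 1478.6730/(1 + 1478.6730/19165) = 1372.7580.
Rounding up, n = 1373.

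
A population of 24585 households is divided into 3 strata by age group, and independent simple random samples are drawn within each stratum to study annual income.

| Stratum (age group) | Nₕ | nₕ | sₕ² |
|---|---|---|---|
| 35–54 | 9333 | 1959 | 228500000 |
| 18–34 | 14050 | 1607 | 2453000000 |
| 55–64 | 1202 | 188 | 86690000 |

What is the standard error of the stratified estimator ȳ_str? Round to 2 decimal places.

675.07

Var(ȳ_str) = Σₕ Wₕ²(1 − fₕ)sₕ²/nₕ with Wₕ = Nₕ/N, N = 24585.
35–54: Wₕ = 0.37962172; term = 0.37962172²·(1 − 0.20990035)·228500000/1959 = 13281.152.
18–34: Wₕ = 0.57148668; term = 0.57148668²·(1 − 0.11437722)·2453000000/1607 = 441512.16.
55–64: Wₕ = 0.04889160; term = 0.04889160²·(1 − 0.15640599)·86690000/188 = 929.85055.
Sum = 455723.16.
SE = √(455723.16) = 675.07.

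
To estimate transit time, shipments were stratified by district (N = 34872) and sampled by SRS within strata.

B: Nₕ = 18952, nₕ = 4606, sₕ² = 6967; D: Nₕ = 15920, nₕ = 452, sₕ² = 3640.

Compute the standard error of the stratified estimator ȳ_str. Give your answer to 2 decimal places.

Var(ȳ_str) = Σₕ Wₕ²(1 − fₕ)sₕ²/nₕ with Wₕ = Nₕ/N, N = 34872.
B: Wₕ = 0.54347327; term = 0.54347327²·(1 − 0.24303504)·6967/4606 = 0.33818477.
D: Wₕ = 0.45652673; term = 0.45652673²·(1 − 0.02839196)·3640/452 = 1.6307465.
Sum = 1.9689313.
SE = √(1.9689313) = 1.40.

1.40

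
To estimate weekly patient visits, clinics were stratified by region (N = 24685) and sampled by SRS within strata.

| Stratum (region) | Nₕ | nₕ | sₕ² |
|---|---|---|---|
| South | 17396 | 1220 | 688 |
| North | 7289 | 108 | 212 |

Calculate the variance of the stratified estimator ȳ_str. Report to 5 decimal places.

Var(ȳ_str) = Σₕ Wₕ²(1 − fₕ)sₕ²/nₕ with Wₕ = Nₕ/N, N = 24685.
South: Wₕ = 0.70471947; term = 0.70471947²·(1 − 0.07013106)·688/1220 = 0.26042513.
North: Wₕ = 0.29528053; term = 0.29528053²·(1 − 0.01481685)·212/108 = 0.16861598.
Sum = 0.42904111.

0.42904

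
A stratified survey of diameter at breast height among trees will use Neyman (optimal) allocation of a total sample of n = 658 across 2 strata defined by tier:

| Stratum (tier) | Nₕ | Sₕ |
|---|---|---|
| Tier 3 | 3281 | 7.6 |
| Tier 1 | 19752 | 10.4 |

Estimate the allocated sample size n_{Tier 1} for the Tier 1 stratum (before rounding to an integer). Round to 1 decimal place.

Neyman allocation: nₕ = n·NₕSₕ / Σⱼ NⱼSⱼ.
Σ NⱼSⱼ = 3281·7.6 + 19752·10.4 = 230356.4.
n_{Tier 1} = 658·19752·10.4 / 230356.4 = 586.8.

586.8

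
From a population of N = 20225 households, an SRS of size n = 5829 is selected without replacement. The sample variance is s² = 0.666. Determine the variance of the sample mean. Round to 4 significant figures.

Under SRS without replacement, Var(ȳ) = (1 − f)·s²/n with f = n/N = 5829/20225 = 0.28820766.
Var(ȳ) = (1 − 0.28820766)·0.666/5829 = 0.71179234·1.142563 × 10^-4 = 8.1326762 × 10^-5.

8.133 × 10^-5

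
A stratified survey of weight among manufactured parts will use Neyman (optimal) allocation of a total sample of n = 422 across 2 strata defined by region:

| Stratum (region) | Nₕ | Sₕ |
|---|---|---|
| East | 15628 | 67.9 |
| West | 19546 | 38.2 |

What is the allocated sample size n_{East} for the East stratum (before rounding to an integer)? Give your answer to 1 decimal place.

Neyman allocation: nₕ = n·NₕSₕ / Σⱼ NⱼSⱼ.
Σ NⱼSⱼ = 15628·67.9 + 19546·38.2 = 1.8077984 × 10^6.
n_{East} = 422·15628·67.9 / (1.8077984 × 10^6) = 247.7.

247.7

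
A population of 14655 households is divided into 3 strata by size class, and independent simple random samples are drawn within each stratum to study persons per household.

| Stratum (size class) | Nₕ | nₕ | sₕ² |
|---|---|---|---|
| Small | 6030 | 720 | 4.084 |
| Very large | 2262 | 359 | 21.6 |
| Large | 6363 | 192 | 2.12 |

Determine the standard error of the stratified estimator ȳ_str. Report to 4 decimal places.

0.0638

Var(ȳ_str) = Σₕ Wₕ²(1 − fₕ)sₕ²/nₕ with Wₕ = Nₕ/N, N = 14655.
Small: Wₕ = 0.41146366; term = 0.41146366²·(1 − 0.11940299)·4.084/720 = 8.456554 × 10^-4.
Very large: Wₕ = 0.15435005; term = 0.15435005²·(1 − 0.15870911)·21.6/359 = 0.0012059215.
Large: Wₕ = 0.43418628; term = 0.43418628²·(1 − 0.03017445)·2.12/192 = 0.0020187403.
Sum = 0.0040703172.
SE = √(0.0040703172) = 0.0638.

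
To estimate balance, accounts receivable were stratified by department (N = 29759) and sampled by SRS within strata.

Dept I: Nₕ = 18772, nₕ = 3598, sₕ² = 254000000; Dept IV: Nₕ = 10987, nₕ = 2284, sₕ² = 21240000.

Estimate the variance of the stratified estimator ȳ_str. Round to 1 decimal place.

23710.4

Var(ȳ_str) = Σₕ Wₕ²(1 − fₕ)sₕ²/nₕ with Wₕ = Nₕ/N, N = 29759.
Dept I: Wₕ = 0.63080077; term = 0.63080077²·(1 − 0.19166844)·254000000/3598 = 22706.308.
Dept IV: Wₕ = 0.36919923; term = 0.36919923²·(1 − 0.20788204)·21240000/2284 = 1004.0836.
Sum = 23710.392.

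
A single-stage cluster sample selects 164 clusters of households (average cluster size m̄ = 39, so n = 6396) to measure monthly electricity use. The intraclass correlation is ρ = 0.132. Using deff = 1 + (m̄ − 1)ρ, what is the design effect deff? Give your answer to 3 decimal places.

6.016

deff = 1 + (39 − 1)·0.132 = 1 + 5.016 = 6.016.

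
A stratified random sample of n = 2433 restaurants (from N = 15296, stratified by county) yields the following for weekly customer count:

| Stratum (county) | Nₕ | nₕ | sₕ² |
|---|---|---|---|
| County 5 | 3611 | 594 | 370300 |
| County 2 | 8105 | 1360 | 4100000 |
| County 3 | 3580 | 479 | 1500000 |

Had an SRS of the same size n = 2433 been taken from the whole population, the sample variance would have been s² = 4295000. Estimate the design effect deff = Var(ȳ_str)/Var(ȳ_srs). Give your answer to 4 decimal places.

Var(ȳ_str) = Σ Wₕ²(1−fₕ)sₕ²/nₕ with Wₕ = Nₕ/15296:
  County 5: (3611/15296)²·(1−594/3611)·370300/594 = 29.027813
  County 2: (8105/15296)²·(1−1360/8105)·4100000/1360 = 704.40782
  County 3: (3580/15296)²·(1−479/3580)·1500000/479 = 148.58836
  → Var(ȳ_str) = 882.02399.
Var(ȳ_srs) = (1 − 2433/15296)·4295000/2433 = 1484.518.
deff = 882.02399 / 1484.518 = 0.5941.

0.5941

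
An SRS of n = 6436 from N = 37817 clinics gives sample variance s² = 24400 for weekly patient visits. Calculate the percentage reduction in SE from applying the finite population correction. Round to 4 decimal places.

8.9060

f = n/N = 6436/37817 = 0.17018801.
SE_no-fpc = √(s²/n) = 1.9470939; SE_fpc = √((1−f)s²/n) = 1.773686.
Ratio = √(1−f) = 0.91094017. Reduction = 100·(1 − 0.91094017) = 8.9060%.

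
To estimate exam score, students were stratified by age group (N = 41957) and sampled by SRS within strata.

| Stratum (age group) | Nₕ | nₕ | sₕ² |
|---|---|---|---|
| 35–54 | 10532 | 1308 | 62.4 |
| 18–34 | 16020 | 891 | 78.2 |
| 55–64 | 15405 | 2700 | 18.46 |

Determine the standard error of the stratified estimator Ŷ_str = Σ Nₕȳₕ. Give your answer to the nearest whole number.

Var(Ŷ_str) = Σₕ Nₕ²(1 − fₕ)sₕ²/nₕ.
35–54: 10532²·(1 − 1308/10532)·62.4/1308 = 4.6345438 × 10^6.
18–34: 16020²·(1 − 891/16020)·78.2/891 = 2.127168 × 10^7.
55–64: 15405²·(1 − 2700/15405)·18.46/2700 = 1.3381485 × 10^6.
Sum = 2.7244372 × 10^7.
SE = √(2.7244372 × 10^7) = 5220.

5220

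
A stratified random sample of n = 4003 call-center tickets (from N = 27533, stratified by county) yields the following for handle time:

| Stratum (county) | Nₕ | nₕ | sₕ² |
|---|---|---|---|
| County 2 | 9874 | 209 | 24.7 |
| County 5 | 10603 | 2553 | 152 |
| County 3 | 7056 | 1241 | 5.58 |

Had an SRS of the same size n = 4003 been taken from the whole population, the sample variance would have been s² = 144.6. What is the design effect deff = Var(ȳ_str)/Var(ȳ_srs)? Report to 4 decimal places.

Var(ȳ_str) = Σ Wₕ²(1−fₕ)sₕ²/nₕ with Wₕ = Nₕ/27533:
  County 2: (9874/27533)²·(1−209/9874)·24.7/209 = 0.014877795
  County 5: (10603/27533)²·(1−2553/10603)·152/2553 = 0.0067036348
  County 3: (7056/27533)²·(1−1241/7056)·5.58/1241 = 2.4336809 × 10^-4
  → Var(ȳ_str) = 0.021824798.
Var(ȳ_srs) = (1 − 4003/27533)·144.6/4003 = 0.030871028.
deff = 0.021824798 / 0.030871028 = 0.7070.

0.7070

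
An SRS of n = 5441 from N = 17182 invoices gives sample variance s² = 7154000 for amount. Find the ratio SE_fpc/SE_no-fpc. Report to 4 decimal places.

0.8266

f = n/N = 5441/17182 = 0.31666861.
SE_no-fpc = √(s²/n) = 36.26061; SE_fpc = √((1−f)s²/n) = 29.97442.
Ratio = √(1−f) = 0.82663861.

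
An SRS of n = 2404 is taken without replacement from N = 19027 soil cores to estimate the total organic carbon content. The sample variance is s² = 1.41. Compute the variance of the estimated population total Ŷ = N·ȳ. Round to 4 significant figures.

Var(Ŷ) = N²·Var(ȳ) = N²·(1 − n/N)·s²/n.
f = 2404/19027 = 0.12634677; Var(ȳ) = 0.87365323·1.41/2404 = 5.1241724 × 10^-4.
Var(Ŷ) = 19027² · (5.1241724 × 10^-4) = 185508.74.

185500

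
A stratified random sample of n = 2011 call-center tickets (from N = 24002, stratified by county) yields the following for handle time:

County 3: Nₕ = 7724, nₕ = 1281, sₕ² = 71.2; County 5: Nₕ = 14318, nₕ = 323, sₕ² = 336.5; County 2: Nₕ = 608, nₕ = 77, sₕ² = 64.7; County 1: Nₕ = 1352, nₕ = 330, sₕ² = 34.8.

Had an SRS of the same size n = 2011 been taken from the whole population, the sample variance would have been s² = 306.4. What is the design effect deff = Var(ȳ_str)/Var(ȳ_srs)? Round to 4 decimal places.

2.6354

Var(ȳ_str) = Σ Wₕ²(1−fₕ)sₕ²/nₕ with Wₕ = Nₕ/24002:
  County 3: (7724/24002)²·(1−1281/7724)·71.2/1281 = 0.0048013835
  County 5: (14318/24002)²·(1−323/14318)·336.5/323 = 0.36236225
  County 2: (608/24002)²·(1−77/608)·64.7/77 = 4.708871 × 10^-4
  County 1: (1352/24002)²·(1−330/1352)·34.8/330 = 2.5292865 × 10^-4
  → Var(ȳ_str) = 0.36788745.
Var(ȳ_srs) = (1 − 2011/24002)·306.4/2011 = 0.13959641.
deff = 0.36788745 / 0.13959641 = 2.6354.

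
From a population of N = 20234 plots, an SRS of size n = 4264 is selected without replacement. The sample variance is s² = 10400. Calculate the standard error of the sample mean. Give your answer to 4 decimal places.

1.3875

Under SRS without replacement, Var(ȳ) = (1 − f)·s²/n with f = n/N = 4264/20234 = 0.21073441.
Var(ȳ) = (1 − 0.21073441)·10400/4264 = 0.78926559·2.4390244 = 1.925038.
SE(ȳ) = √(1.925038) = 1.3875.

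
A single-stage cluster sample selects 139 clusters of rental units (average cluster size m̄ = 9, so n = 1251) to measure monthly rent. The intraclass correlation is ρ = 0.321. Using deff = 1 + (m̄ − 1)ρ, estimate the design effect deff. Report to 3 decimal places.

deff = 1 + (9 − 1)·0.321 = 1 + 2.568 = 3.568.

3.568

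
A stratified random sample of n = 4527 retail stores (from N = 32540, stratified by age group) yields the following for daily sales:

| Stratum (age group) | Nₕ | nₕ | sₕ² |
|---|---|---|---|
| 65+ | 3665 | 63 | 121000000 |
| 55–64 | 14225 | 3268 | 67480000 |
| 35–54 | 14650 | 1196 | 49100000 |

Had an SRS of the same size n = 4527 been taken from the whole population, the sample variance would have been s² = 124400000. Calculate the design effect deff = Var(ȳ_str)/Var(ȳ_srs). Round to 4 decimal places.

Var(ȳ_str) = Σ Wₕ²(1−fₕ)sₕ²/nₕ with Wₕ = Nₕ/32540:
  65+: (3665/32540)²·(1−63/3665)·121000000/63 = 23945.693
  55–64: (14225/32540)²·(1−3268/14225)·67480000/3268 = 3039.498
  35–54: (14650/32540)²·(1−1196/14650)·49100000/1196 = 7641.9513
  → Var(ȳ_str) = 34627.142.
Var(ȳ_srs) = (1 − 4527/32540)·124400000/4527 = 23656.58.
deff = 34627.142 / 23656.58 = 1.4637.

1.4637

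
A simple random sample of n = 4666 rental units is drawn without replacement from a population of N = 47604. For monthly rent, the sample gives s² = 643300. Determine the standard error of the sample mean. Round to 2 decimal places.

Under SRS without replacement, Var(ȳ) = (1 − f)·s²/n with f = n/N = 4666/47604 = 0.09801697.
Var(ȳ) = (1 − 0.09801697)·643300/4666 = 0.90198303·137.8697 = 124.35613.
SE(ȳ) = √(124.35613) = 11.15.

11.15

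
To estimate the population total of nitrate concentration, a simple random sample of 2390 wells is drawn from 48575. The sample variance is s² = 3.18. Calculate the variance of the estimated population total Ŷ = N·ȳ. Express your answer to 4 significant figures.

Var(Ŷ) = N²·Var(ȳ) = N²·(1 − n/N)·s²/n.
f = 2390/48575 = 0.04920226; Var(ȳ) = 0.95079774·3.18/2390 = 0.0012650782.
Var(Ŷ) = 48575² · 0.0012650782 = 2.9849908 × 10^6.

2.985 × 10^6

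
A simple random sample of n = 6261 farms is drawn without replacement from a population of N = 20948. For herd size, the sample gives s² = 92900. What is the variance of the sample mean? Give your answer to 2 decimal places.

Under SRS without replacement, Var(ȳ) = (1 − f)·s²/n with f = n/N = 6261/20948 = 0.29888295.
Var(ȳ) = (1 − 0.29888295)·92900/6261 = 0.70111705·14.837885 = 10.403094.

10.40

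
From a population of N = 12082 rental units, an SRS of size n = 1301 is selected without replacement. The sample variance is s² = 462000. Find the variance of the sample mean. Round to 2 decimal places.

Under SRS without replacement, Var(ȳ) = (1 − f)·s²/n with f = n/N = 1301/12082 = 0.10768085.
Var(ȳ) = (1 − 0.10768085)·462000/1301 = 0.89231915·355.11145 = 316.87275.

316.87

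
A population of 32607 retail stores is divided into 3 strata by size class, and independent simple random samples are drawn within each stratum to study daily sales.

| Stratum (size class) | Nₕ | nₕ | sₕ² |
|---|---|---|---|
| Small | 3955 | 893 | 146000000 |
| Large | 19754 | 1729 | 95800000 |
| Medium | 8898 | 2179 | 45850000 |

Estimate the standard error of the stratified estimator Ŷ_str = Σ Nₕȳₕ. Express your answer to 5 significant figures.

Var(Ŷ_str) = Σₕ Nₕ²(1 − fₕ)sₕ²/nₕ.
Small: 3955²·(1 − 893/3955)·146000000/893 = 1.9799447 × 10^12.
Large: 19754²·(1 − 1729/19754)·95800000/1729 = 1.9728808 × 10^13.
Medium: 8898²·(1 − 2179/8898)·45850000/2179 = 1.2579957 × 10^12.
Sum = 2.2966748 × 10^13.
SE = √(2.2966748 × 10^13) = 4.7924 × 10^6.

4.7924 × 10^6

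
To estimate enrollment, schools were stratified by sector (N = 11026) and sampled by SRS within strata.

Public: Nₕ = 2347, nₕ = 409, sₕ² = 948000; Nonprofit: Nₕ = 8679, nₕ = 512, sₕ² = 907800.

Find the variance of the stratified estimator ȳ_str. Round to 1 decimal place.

Var(ȳ_str) = Σₕ Wₕ²(1 − fₕ)sₕ²/nₕ with Wₕ = Nₕ/N, N = 11026.
Public: Wₕ = 0.21286051; term = 0.21286051²·(1 − 0.17426502)·948000/409 = 86.71933.
Nonprofit: Wₕ = 0.78713949; term = 0.78713949²·(1 − 0.05899297)·907800/512 = 1033.7523.
Sum = 1120.4716.

1120.5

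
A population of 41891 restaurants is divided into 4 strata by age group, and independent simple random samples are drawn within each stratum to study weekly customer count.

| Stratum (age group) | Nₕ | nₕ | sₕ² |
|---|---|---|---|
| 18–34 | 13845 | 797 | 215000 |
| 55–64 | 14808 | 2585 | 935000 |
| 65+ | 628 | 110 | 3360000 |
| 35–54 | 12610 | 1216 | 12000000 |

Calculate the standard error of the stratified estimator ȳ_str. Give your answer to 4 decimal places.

Var(ȳ_str) = Σₕ Wₕ²(1 − fₕ)sₕ²/nₕ with Wₕ = Nₕ/N, N = 41891.
18–34: Wₕ = 0.33050058; term = 0.33050058²·(1 − 0.05756591)·215000/797 = 27.769982.
55–64: Wₕ = 0.35348882; term = 0.35348882²·(1 − 0.17456780)·935000/2585 = 37.306441.
65+: Wₕ = 0.01499129; term = 0.01499129²·(1 − 0.17515924)·3360000/110 = 5.6623217.
35–54: Wₕ = 0.30101931; term = 0.30101931²·(1 − 0.09643140)·12000000/1216 = 807.97424.
Sum = 878.71298.
SE = √(878.71298) = 29.6431.

29.6431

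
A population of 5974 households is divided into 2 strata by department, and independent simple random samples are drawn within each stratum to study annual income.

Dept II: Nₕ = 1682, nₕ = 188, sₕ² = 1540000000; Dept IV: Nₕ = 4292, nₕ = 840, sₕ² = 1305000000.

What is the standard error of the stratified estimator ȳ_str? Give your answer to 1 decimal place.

Var(ȳ_str) = Σₕ Wₕ²(1 − fₕ)sₕ²/nₕ with Wₕ = Nₕ/N, N = 5974.
Dept II: Wₕ = 0.28155340; term = 0.28155340²·(1 − 0.11177170)·1540000000/188 = 576778.45.
Dept IV: Wₕ = 0.71844660; term = 0.71844660²·(1 − 0.19571295)·1305000000/840 = 644957.79.
Sum = 1.2217362 × 10^6.
SE = √(1.2217362 × 10^6) = 1105.3.

1105.3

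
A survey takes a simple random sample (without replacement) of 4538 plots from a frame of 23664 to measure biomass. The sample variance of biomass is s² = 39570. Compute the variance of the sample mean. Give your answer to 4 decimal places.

Under SRS without replacement, Var(ȳ) = (1 − f)·s²/n with f = n/N = 4538/23664 = 0.19176809.
Var(ȳ) = (1 − 0.19176809)·39570/4538 = 0.80823191·8.7197003 = 7.0475401.

7.0475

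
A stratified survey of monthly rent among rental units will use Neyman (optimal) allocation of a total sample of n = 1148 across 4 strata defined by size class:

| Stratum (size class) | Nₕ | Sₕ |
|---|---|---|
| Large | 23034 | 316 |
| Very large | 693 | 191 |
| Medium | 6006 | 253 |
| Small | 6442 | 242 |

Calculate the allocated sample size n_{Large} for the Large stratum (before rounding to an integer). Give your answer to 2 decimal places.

796.60

Neyman allocation: nₕ = n·NₕSₕ / Σⱼ NⱼSⱼ.
Σ NⱼSⱼ = 23034·316 + 693·191 + 6006·253 + 6442·242 = 1.0489589 × 10^7.
n_{Large} = 1148·23034·316 / (1.0489589 × 10^7) = 796.60.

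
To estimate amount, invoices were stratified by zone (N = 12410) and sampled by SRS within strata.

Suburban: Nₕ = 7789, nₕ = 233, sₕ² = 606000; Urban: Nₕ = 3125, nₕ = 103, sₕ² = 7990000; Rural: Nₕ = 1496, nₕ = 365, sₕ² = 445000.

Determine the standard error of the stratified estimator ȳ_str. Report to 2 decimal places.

75.92

Var(ȳ_str) = Σₕ Wₕ²(1 − fₕ)sₕ²/nₕ with Wₕ = Nₕ/N, N = 12410.
Suburban: Wₕ = 0.62763900; term = 0.62763900²·(1 − 0.02991398)·606000/233 = 993.90939.
Urban: Wₕ = 0.25181305; term = 0.25181305²·(1 − 0.03296000)·7990000/103 = 4756.7516.
Rural: Wₕ = 0.12054795; term = 0.12054795²·(1 − 0.24398396)·445000/365 = 13.394231.
Sum = 5764.0552.
SE = √(5764.0552) = 75.92.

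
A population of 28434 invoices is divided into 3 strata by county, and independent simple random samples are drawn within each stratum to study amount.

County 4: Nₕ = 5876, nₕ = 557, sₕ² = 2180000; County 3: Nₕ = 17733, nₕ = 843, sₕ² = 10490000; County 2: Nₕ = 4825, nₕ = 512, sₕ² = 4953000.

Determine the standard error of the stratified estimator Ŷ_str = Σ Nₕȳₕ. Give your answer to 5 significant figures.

2.0126 × 10^6

Var(Ŷ_str) = Σₕ Nₕ²(1 − fₕ)sₕ²/nₕ.
County 4: 5876²·(1 − 557/5876)·2180000/557 = 1.2232439 × 10^11.
County 3: 17733²·(1 − 843/17733)·10490000/843 = 3.7270033 × 10^12.
County 2: 4825²·(1 − 512/4825)·4953000/512 = 2.0131454 × 10^11.
Sum = 4.0506422 × 10^12.
SE = √(4.0506422 × 10^12) = 2.0126 × 10^6.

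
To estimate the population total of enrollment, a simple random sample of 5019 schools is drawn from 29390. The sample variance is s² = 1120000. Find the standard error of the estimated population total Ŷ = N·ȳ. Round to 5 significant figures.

399790

Var(Ŷ) = N²·Var(ȳ) = N²·(1 − n/N)·s²/n.
f = 5019/29390 = 0.17077237; Var(ȳ) = 0.82922763·1120000/5019 = 185.04382.
Var(Ŷ) = 29390² · 185.04382 = 1.5983569 × 10^11.
SE(Ŷ) = √(1.5983569 × 10^11) = 399790.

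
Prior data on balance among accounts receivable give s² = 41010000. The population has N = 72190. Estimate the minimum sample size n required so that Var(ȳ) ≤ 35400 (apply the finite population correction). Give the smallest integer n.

Without fpc, n₀ = s²/D = 41010000/35400 = 1158.4746.
With fpc, (1 − n/N)·s²/n ≤ D requires n ≥ n₀/(1 + n₀/N) = 1158.4746/(1 + 1158.4746/72190) = 1140.1775.
Rounding up, n = 1141.

1141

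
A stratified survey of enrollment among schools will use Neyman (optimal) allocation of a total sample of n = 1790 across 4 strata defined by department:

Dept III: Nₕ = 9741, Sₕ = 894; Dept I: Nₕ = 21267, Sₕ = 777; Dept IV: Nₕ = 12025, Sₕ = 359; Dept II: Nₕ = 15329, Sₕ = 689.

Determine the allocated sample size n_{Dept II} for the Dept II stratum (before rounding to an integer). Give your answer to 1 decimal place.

Neyman allocation: nₕ = n·NₕSₕ / Σⱼ NⱼSⱼ.
Σ NⱼSⱼ = 9741·894 + 21267·777 + 12025·359 + 15329·689 = 4.0111569 × 10^7.
n_{Dept II} = 1790·15329·689 / (4.0111569 × 10^7) = 471.3.

471.3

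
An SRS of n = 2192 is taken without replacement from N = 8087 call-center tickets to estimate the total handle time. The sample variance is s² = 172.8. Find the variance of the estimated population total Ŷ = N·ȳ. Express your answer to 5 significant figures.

3.7582 × 10^6

Var(Ŷ) = N²·Var(ȳ) = N²·(1 − n/N)·s²/n.
f = 2192/8087 = 0.27105231; Var(ȳ) = 0.72894769·172.8/2192 = 0.05746449.
Var(Ŷ) = 8087² · 0.05746449 = 3.7581529 × 10^6.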